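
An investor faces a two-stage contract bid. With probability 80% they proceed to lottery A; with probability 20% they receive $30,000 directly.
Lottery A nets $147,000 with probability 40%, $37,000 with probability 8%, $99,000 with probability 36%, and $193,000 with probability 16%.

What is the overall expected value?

$108,624

EV(A) = 0.4 × 147000 + 0.08 × 37000 + 0.36 × 99000 + 0.16 × 193000 = 58800 + 2960 + 35640 + 30880 = 128280
Branch B: 30000 (certain)
Overall = 0.8 × 128280 + 0.2 × 30000 = 102624 + 6000 = 108624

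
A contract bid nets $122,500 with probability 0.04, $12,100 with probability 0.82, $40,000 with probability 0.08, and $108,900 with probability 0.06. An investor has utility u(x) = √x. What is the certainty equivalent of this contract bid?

E[u] = 0.04·√122500 + 0.82·√12100 + 0.08·√40000 + 0.06·√108900 = 0.04·350 + 0.82·110 + 0.08·200 + 0.06·330 = 140
CE = (140)² = 19600

$19,600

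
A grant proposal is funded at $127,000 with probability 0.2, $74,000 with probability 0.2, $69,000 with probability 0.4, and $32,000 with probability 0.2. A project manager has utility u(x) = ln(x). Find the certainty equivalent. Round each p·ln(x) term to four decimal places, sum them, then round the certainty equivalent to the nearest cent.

$67,792.04

E[u] = 0.2·ln(127000) + 0.2·ln(74000) + 0.4·ln(69000) + 0.2·ln(32000) = 2.3504 + 2.2424 + 4.4567 + 2.0747 = 11.1242
CE = e^11.1242 ≈ 67792.04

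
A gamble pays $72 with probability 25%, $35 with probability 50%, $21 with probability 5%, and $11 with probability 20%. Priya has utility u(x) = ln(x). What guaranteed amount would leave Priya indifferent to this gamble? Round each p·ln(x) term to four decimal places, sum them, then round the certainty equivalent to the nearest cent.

E[u] = 0.25·ln(72) + 0.5·ln(35) + 0.05·ln(21) + 0.2·ln(11) = 1.0692 + 1.7777 + 0.1522 + 0.4796 = 3.4787
CE = e^3.4787 ≈ 32.42

$32.42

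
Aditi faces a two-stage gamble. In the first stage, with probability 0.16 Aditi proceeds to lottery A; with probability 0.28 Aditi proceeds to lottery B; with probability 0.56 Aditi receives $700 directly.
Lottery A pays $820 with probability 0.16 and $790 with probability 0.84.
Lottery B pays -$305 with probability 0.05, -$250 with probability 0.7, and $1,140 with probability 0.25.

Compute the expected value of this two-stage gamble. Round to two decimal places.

EV(A) = 0.16 × 820 + 0.84 × 790 = 131.2 + 663.6 = 794.8
EV(B) = 0.05 × (-305) + 0.7 × (-250) + 0.25 × 1140 = -15.25 − 175 + 285 = 94.75
Branch C: 700 (certain)
Overall = 0.16 × 794.8 + 0.28 × 94.75 + 0.56 × 700 = 127.168 + 26.53 + 392 = 545.698

$545.70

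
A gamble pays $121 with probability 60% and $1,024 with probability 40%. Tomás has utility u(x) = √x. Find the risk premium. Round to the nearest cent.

$105.84

E[u] = 0.6·√121 + 0.4·√1024 = 0.6·11 + 0.4·32 = 19.4
CE = (19.4)² = 376.36
Risk premium = EV − CE = 482.2 − 376.36 = 105.84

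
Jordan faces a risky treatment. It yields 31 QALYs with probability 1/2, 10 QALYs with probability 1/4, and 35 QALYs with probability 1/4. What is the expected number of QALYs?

EV = 1/2 × 31 + 1/4 × 10 + 1/4 × 35 = 15.5 + 2.5 + 8.75 = 26.75

26.75 QALYs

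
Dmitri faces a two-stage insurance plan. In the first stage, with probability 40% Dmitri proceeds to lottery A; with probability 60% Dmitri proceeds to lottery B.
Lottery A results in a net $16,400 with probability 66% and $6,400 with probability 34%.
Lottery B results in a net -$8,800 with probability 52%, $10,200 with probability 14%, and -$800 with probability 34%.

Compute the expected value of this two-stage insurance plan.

EV(A) = 0.66 × 16400 + 0.34 × 6400 = 10824 + 2176 = 13000
EV(B) = 0.52 × (-8800) + 0.14 × 10200 + 0.34 × (-800) = -4576 + 1428 − 272 = -3420
Overall = 0.4 × 13000 + 0.6 × (-3420) = 5200 − 2052 = 3148

$3,148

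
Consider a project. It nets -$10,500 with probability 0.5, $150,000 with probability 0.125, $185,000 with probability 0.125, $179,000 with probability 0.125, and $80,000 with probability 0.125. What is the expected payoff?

$69,000

EV = 0.5 × (-10500) + 0.125 × 150000 + 0.125 × 185000 + 0.125 × 179000 + 0.125 × 80000 = -5250 + 18750 + 23125 + 22375 + 10000 = 69000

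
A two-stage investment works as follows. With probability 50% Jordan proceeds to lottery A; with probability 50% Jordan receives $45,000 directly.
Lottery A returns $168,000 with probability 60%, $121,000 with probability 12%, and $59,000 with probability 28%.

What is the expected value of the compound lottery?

$88,420

EV(A) = 0.6 × 168000 + 0.12 × 121000 + 0.28 × 59000 = 100800 + 14520 + 16520 = 131840
Branch B: 45000 (certain)
Overall = 0.5 × 131840 + 0.5 × 45000 = 65920 + 22500 = 88420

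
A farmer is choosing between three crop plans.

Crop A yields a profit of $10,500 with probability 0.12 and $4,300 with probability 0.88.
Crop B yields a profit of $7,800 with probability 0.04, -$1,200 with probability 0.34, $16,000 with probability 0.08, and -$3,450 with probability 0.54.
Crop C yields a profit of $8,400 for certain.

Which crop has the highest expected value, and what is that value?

Crop A = 0.12 × 10500 + 0.88 × 4300 = 1260 + 3784 = 5044
Crop B = 0.04 × 7800 + 0.34 × (-1200) + 0.08 × 16000 + 0.54 × (-3450) = 312 − 408 + 1280 − 1863 = -679
Crop C: 8400 (certain)

Crop C ($8,400)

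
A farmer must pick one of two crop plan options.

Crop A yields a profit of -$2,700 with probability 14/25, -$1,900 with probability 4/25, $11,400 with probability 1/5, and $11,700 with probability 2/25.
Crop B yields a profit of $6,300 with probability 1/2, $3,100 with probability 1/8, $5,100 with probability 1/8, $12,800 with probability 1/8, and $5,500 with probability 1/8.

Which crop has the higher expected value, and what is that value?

Crop B ($6,462.50)

Crop A = 14/25 × (-2700) + 4/25 × (-1900) + 1/5 × 11400 + 2/25 × 11700 = -1512 − 304 + 2280 + 936 = 1400
Crop B = 1/2 × 6300 + 1/8 × 3100 + 1/8 × 5100 + 1/8 × 12800 + 1/8 × 5500 = 3150 + 387.5 + 637.5 + 1600 + 687.5 = 6462.5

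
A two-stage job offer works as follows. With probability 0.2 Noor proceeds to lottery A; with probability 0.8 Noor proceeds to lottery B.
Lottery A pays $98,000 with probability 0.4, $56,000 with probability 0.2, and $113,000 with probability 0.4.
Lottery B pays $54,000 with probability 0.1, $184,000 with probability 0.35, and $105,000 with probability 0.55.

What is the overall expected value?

EV(A) = 0.4 × 98000 + 0.2 × 56000 + 0.4 × 113000 = 39200 + 11200 + 45200 = 95600
EV(B) = 0.1 × 54000 + 0.35 × 184000 + 0.55 × 105000 = 5400 + 64400 + 57750 = 127550
Overall = 0.2 × 95600 + 0.8 × 127550 = 19120 + 102040 = 121160

$121,160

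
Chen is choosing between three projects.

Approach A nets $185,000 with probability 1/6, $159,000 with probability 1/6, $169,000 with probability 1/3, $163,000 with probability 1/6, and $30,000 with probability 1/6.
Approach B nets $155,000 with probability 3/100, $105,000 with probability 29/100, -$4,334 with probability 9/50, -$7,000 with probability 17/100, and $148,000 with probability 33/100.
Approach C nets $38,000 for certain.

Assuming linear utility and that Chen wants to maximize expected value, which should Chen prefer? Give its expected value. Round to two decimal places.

Approach A = 1/6 × 185000 + 1/6 × 159000 + 1/3 × 169000 + 1/6 × 163000 + 1/6 × 30000 = 30833.3333 + 26500 + 56333.3333 + 27166.6667 + 5000 = 145833.3333
Approach B = 3/100 × 155000 + 29/100 × 105000 + 9/50 × (-4334) + 17/100 × (-7000) + 33/100 × 148000 = 4650 + 30450 − 780.12 − 1190 + 48840 = 81969.88
Approach C: 38000 (certain)

Approach A ($145,833.33)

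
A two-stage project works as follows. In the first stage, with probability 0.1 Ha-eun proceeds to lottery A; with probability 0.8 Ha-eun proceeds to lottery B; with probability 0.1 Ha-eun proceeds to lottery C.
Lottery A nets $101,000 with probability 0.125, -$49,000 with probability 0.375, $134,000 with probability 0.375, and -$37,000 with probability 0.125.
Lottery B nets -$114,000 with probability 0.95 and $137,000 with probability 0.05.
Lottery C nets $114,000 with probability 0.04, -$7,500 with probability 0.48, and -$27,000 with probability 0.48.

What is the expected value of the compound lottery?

-$78,372.50

EV(A) = 0.125 × 101000 + 0.375 × (-49000) + 0.375 × 134000 + 0.125 × (-37000) = 12625 − 18375 + 50250 − 4625 = 39875
EV(B) = 0.95 × (-114000) + 0.05 × 137000 = -108300 + 6850 = -101450
EV(C) = 0.04 × 114000 + 0.48 × (-7500) + 0.48 × (-27000) = 4560 − 3600 − 12960 = -12000
Overall = 0.1 × 39875 + 0.8 × (-101450) + 0.1 × (-12000) = 3987.5 − 81160 − 1200 = -78372.5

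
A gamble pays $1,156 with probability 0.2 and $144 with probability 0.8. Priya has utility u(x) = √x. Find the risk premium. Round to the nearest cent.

$77.44

E[u] = 0.2·√1156 + 0.8·√144 = 0.2·34 + 0.8·12 = 16.4
CE = (16.4)² = 268.96
Risk premium = EV − CE = 346.4 − 268.96 = 77.44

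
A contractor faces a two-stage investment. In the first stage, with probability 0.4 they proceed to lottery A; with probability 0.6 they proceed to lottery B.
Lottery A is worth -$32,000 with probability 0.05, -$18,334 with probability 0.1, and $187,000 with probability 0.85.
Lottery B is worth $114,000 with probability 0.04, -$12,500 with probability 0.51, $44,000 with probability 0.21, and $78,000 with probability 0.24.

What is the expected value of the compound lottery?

$77,893.64

EV(A) = 0.05 × (-32000) + 0.1 × (-18334) + 0.85 × 187000 = -1600 − 1833.4 + 158950 = 155516.6
EV(B) = 0.04 × 114000 + 0.51 × (-12500) + 0.21 × 44000 + 0.24 × 78000 = 4560 − 6375 + 9240 + 18720 = 26145
Overall = 0.4 × 155516.6 + 0.6 × 26145 = 62206.64 + 15687 = 77893.64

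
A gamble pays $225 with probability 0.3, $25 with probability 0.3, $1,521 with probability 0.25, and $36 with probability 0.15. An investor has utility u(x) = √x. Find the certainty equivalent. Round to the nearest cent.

E[u] = 0.3·√225 + 0.3·√25 + 0.25·√1521 + 0.15·√36 = 0.3·15 + 0.3·5 + 0.25·39 + 0.15·6 = 16.65
CE = (16.65)² = 277.2225

$277.22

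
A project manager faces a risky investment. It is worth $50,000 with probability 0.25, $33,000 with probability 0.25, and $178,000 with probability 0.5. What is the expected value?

$109,750

EV = 0.25 × 50000 + 0.25 × 33000 + 0.5 × 178000 = 12500 + 8250 + 89000 = 109750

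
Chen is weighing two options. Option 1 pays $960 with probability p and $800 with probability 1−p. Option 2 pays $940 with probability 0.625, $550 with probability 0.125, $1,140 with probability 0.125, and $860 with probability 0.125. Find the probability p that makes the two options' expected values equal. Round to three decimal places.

EV(Option 2) = 0.625 × 940 + 0.125 × 550 + 0.125 × 1140 + 0.125 × 860 = 587.5 + 68.75 + 142.5 + 107.5 = 906.25
p·960 + (1−p)·800 = 906.25
160p + 800 = 906.25
p = (906.25 − 800) / 160

p = 0.664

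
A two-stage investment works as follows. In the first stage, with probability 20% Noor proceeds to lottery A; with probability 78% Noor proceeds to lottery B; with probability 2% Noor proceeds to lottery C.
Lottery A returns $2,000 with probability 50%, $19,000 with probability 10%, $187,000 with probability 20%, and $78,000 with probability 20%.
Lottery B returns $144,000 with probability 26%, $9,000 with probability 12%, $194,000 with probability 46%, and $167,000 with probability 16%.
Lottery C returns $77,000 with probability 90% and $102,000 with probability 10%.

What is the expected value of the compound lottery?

EV(A) = 0.5 × 2000 + 0.1 × 19000 + 0.2 × 187000 + 0.2 × 78000 = 1000 + 1900 + 37400 + 15600 = 55900
EV(B) = 0.26 × 144000 + 0.12 × 9000 + 0.46 × 194000 + 0.16 × 167000 = 37440 + 1080 + 89240 + 26720 = 154480
EV(C) = 0.9 × 77000 + 0.1 × 102000 = 69300 + 10200 = 79500
Overall = 0.2 × 55900 + 0.78 × 154480 + 0.02 × 79500 = 11180 + 120494.4 + 1590 = 133264.4

$133,264.40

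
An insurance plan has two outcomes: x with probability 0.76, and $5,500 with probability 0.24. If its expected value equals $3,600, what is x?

0.76·x + 0.24·5500 = 3600
0.76·x = 3600 − 1320 = 2280
x = 2280 / 0.76 = 3000

x = $3,000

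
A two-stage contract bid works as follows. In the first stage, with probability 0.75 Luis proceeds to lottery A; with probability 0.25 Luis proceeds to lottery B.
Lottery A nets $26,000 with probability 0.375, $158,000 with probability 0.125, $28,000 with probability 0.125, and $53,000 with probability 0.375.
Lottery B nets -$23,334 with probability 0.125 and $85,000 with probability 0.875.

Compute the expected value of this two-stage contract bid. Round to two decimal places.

EV(A) = 0.375 × 26000 + 0.125 × 158000 + 0.125 × 28000 + 0.375 × 53000 = 9750 + 19750 + 3500 + 19875 = 52875
EV(B) = 0.125 × (-23334) + 0.875 × 85000 = -2916.75 + 74375 = 71458.25
Overall = 0.75 × 52875 + 0.25 × 71458.25 = 39656.25 + 17864.5625 = 57520.8125

$57,520.81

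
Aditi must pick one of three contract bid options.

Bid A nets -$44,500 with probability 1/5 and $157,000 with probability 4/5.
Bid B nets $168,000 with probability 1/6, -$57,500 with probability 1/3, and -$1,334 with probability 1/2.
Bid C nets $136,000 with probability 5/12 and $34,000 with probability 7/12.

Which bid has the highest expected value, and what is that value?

Bid A ($116,700)

Bid A = 1/5 × (-44500) + 4/5 × 157000 = -8900 + 125600 = 116700
Bid B = 1/6 × 168000 + 1/3 × (-57500) + 1/2 × (-1334) = 28000 − 19166.6667 − 667 = 8166.3333
Bid C = 5/12 × 136000 + 7/12 × 34000 = 56666.6667 + 19833.3333 = 76500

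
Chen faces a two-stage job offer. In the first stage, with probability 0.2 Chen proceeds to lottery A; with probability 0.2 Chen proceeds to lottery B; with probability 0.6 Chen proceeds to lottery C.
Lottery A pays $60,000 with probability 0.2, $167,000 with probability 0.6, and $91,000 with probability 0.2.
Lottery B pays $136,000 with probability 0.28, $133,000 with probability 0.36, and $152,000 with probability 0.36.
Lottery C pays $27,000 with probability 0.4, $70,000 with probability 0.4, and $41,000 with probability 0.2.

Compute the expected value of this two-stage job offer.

$82,416

EV(A) = 0.2 × 60000 + 0.6 × 167000 + 0.2 × 91000 = 12000 + 100200 + 18200 = 130400
EV(B) = 0.28 × 136000 + 0.36 × 133000 + 0.36 × 152000 = 38080 + 47880 + 54720 = 140680
EV(C) = 0.4 × 27000 + 0.4 × 70000 + 0.2 × 41000 = 10800 + 28000 + 8200 = 47000
Overall = 0.2 × 130400 + 0.2 × 140680 + 0.6 × 47000 = 26080 + 28136 + 28200 = 82416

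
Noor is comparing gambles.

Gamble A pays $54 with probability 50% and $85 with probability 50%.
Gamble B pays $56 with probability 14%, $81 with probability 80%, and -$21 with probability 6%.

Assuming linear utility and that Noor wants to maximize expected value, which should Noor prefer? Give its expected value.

Gamble B ($71.38)

Gamble A = 0.5 × 54 + 0.5 × 85 = 27 + 42.5 = 69.5
Gamble B = 0.14 × 56 + 0.8 × 81 + 0.06 × (-21) = 7.84 + 64.8 − 1.26 = 71.38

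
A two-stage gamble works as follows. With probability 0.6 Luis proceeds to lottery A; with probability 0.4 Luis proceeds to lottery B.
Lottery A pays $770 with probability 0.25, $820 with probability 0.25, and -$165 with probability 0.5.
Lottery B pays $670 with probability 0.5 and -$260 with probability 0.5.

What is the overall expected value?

EV(A) = 0.25 × 770 + 0.25 × 820 + 0.5 × (-165) = 192.5 + 205 − 82.5 = 315
EV(B) = 0.5 × 670 + 0.5 × (-260) = 335 − 130 = 205
Overall = 0.6 × 315 + 0.4 × 205 = 189 + 82 = 271

$271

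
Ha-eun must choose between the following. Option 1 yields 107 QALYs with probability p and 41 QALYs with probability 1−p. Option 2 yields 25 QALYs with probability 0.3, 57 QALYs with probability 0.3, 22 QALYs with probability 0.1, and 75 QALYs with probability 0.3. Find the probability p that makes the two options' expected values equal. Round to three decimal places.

EV(Option 2) = 0.3 × 25 + 0.3 × 57 + 0.1 × 22 + 0.3 × 75 = 7.5 + 17.1 + 2.2 + 22.5 = 49.3
p·107 + (1−p)·41 = 49.3
66p + 41 = 49.3
p = (49.3 − 41) / 66

p = 0.126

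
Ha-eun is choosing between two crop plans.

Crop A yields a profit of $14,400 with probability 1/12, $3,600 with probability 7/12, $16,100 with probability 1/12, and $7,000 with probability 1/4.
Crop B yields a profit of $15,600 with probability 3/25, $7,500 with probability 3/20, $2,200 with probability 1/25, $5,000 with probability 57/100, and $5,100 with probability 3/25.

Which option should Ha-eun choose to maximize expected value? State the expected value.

Crop A = 1/12 × 14400 + 7/12 × 3600 + 1/12 × 16100 + 1/4 × 7000 = 1200 + 2100 + 1341.6667 + 1750 = 6391.6667
Crop B = 3/25 × 15600 + 3/20 × 7500 + 1/25 × 2200 + 57/100 × 5000 + 3/25 × 5100 = 1872 + 1125 + 88 + 2850 + 612 = 6547

Crop B ($6,547)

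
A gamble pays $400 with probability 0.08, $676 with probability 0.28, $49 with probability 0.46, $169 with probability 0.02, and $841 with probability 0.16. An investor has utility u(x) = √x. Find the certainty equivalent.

E[u] = 0.08·√400 + 0.28·√676 + 0.46·√49 + 0.02·√169 + 0.16·√841 = 0.08·20 + 0.28·26 + 0.46·7 + 0.02·13 + 0.16·29 = 17
CE = (17)² = 289

$289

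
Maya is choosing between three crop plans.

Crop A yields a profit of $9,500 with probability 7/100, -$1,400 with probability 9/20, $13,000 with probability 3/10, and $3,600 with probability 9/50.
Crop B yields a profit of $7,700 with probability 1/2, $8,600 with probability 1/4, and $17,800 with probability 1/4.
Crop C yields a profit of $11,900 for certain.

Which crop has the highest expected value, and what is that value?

Crop A = 7/100 × 9500 + 9/20 × (-1400) + 3/10 × 13000 + 9/50 × 3600 = 665 − 630 + 3900 + 648 = 4583
Crop B = 1/2 × 7700 + 1/4 × 8600 + 1/4 × 17800 = 3850 + 2150 + 4450 = 10450
Crop C: 11900 (certain)

Crop C ($11,900)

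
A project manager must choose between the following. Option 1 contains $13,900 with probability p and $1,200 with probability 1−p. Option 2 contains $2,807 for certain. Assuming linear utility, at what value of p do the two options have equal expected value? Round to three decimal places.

p = 0.127

p·13900 + (1−p)·1200 = 2807
12700p + 1200 = 2807
p = (2807 − 1200) / 12700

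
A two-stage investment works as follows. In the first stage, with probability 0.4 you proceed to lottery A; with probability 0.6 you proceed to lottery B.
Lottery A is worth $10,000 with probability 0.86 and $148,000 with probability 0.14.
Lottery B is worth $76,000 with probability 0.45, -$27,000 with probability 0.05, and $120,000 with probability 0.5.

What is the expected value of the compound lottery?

$67,438

EV(A) = 0.86 × 10000 + 0.14 × 148000 = 8600 + 20720 = 29320
EV(B) = 0.45 × 76000 + 0.05 × (-27000) + 0.5 × 120000 = 34200 − 1350 + 60000 = 92850
Overall = 0.4 × 29320 + 0.6 × 92850 = 11728 + 55710 = 67438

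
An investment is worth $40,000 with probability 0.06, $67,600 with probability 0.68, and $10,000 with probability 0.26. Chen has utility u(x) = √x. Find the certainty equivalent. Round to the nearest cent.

$46,139.04

E[u] = 0.06·√40000 + 0.68·√67600 + 0.26·√10000 = 0.06·200 + 0.68·260 + 0.26·100 = 214.8
CE = (214.8)² = 46139.04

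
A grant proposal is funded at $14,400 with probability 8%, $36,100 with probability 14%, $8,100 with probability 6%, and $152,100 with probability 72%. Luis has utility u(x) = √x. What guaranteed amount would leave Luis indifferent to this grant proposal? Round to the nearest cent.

$103,941.76

E[u] = 0.08·√14400 + 0.14·√36100 + 0.06·√8100 + 0.72·√152100 = 0.08·120 + 0.14·190 + 0.06·90 + 0.72·390 = 322.4
CE = (322.4)² = 103941.76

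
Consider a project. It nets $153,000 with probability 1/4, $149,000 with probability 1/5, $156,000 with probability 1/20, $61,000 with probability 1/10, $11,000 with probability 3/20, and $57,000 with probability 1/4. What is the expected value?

EV = 1/4 × 153000 + 1/5 × 149000 + 1/20 × 156000 + 1/10 × 61000 + 3/20 × 11000 + 1/4 × 57000 = 38250 + 29800 + 7800 + 6100 + 1650 + 14250 = 97850

$97,850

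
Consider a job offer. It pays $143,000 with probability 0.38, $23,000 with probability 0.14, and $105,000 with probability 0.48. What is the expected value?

EV = 0.38 × 143000 + 0.14 × 23000 + 0.48 × 105000 = 54340 + 3220 + 50400 = 107960

$107,960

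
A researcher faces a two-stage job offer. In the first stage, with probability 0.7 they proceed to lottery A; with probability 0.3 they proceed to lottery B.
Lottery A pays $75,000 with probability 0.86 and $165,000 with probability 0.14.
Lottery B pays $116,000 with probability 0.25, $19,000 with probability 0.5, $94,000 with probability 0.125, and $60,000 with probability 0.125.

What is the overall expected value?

EV(A) = 0.86 × 75000 + 0.14 × 165000 = 64500 + 23100 = 87600
EV(B) = 0.25 × 116000 + 0.5 × 19000 + 0.125 × 94000 + 0.125 × 60000 = 29000 + 9500 + 11750 + 7500 = 57750
Overall = 0.7 × 87600 + 0.3 × 57750 = 61320 + 17325 = 78645

$78,645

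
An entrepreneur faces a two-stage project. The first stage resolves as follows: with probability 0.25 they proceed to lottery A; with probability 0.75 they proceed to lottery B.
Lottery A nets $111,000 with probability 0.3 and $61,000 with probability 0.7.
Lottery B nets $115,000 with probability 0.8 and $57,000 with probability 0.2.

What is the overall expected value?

EV(A) = 0.3 × 111000 + 0.7 × 61000 = 33300 + 42700 = 76000
EV(B) = 0.8 × 115000 + 0.2 × 57000 = 92000 + 11400 = 103400
Overall = 0.25 × 76000 + 0.75 × 103400 = 19000 + 77550 = 96550

$96,550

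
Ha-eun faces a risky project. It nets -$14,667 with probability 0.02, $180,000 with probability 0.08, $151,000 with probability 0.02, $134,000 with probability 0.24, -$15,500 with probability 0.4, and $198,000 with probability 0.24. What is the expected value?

EV = 0.02 × (-14667) + 0.08 × 180000 + 0.02 × 151000 + 0.24 × 134000 + 0.4 × (-15500) + 0.24 × 198000 = -293.34 + 14400 + 3020 + 32160 − 6200 + 47520 = 90606.66

$90,606.66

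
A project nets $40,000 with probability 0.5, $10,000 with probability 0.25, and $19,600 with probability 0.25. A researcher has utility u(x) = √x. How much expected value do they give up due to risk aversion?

$1,800

E[u] = 0.5·√40000 + 0.25·√10000 + 0.25·√19600 = 0.5·200 + 0.25·100 + 0.25·140 = 160
CE = (160)² = 25600
Risk premium = EV − CE = 27400 − 25600 = 1800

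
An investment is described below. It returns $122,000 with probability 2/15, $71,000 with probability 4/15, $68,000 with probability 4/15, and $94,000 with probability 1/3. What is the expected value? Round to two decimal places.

EV = 2/15 × 122000 + 4/15 × 71000 + 4/15 × 68000 + 1/3 × 94000 = 16266.6667 + 18933.3333 + 18133.3333 + 31333.3333 = 84666.6667

$84,666.67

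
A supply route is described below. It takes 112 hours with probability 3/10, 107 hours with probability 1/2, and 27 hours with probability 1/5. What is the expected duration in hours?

92.5 hours

EV = 3/10 × 112 + 1/2 × 107 + 1/5 × 27 = 33.6 + 53.5 + 5.4 = 92.5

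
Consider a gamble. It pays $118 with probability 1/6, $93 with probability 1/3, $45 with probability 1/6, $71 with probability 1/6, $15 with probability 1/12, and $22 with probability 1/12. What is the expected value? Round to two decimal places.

EV = 1/6 × 118 + 1/3 × 93 + 1/6 × 45 + 1/6 × 71 + 1/12 × 15 + 1/12 × 22 = 19.6667 + 31 + 7.5 + 11.8333 + 1.25 + 1.8333 = 73.0833

$73.08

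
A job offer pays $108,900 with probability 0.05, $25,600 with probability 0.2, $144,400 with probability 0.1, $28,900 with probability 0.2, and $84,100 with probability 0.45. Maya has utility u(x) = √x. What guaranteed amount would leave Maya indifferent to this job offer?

E[u] = 0.05·√108900 + 0.2·√25600 + 0.1·√144400 + 0.2·√28900 + 0.45·√84100 = 0.05·330 + 0.2·160 + 0.1·380 + 0.2·170 + 0.45·290 = 251
CE = (251)² = 63001

$63,001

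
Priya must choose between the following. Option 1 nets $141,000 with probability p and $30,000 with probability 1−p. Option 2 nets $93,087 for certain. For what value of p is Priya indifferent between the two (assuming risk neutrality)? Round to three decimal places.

p·141000 + (1−p)·30000 = 93087
111000p + 30000 = 93087
p = (93087 − 30000) / 111000

p = 0.568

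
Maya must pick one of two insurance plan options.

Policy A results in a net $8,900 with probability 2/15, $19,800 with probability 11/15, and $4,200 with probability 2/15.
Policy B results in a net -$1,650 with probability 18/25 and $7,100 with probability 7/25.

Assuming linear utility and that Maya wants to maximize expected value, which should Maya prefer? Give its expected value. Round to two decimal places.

Policy A ($16,266.67)

Policy A = 2/15 × 8900 + 11/15 × 19800 + 2/15 × 4200 = 1186.6667 + 14520 + 560 = 16266.6667
Policy B = 18/25 × (-1650) + 7/25 × 7100 = -1188 + 1988 = 800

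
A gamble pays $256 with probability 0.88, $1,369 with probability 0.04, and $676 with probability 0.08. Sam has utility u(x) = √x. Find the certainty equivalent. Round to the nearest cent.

$311.17

E[u] = 0.88·√256 + 0.04·√1369 + 0.08·√676 = 0.88·16 + 0.04·37 + 0.08·26 = 17.64
CE = (17.64)² = 311.1696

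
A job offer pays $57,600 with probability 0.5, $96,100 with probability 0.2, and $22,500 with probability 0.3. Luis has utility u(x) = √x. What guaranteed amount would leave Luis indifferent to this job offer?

E[u] = 0.5·√57600 + 0.2·√96100 + 0.3·√22500 = 0.5·240 + 0.2·310 + 0.3·150 = 227
CE = (227)² = 51529

$51,529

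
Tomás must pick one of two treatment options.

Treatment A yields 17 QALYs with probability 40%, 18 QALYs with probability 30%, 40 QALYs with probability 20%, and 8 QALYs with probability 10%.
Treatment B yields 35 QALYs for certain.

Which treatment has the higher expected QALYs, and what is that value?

Treatment B (35 QALYs)

Treatment A = 0.4 × 17 + 0.3 × 18 + 0.2 × 40 + 0.1 × 8 = 6.8 + 5.4 + 8 + 0.8 = 21
Treatment B: 35 (certain)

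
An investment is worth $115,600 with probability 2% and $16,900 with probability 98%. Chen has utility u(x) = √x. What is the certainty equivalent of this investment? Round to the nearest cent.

E[u] = 0.02·√115600 + 0.98·√16900 = 0.02·340 + 0.98·130 = 134.2
CE = (134.2)² = 18009.64

$18,009.64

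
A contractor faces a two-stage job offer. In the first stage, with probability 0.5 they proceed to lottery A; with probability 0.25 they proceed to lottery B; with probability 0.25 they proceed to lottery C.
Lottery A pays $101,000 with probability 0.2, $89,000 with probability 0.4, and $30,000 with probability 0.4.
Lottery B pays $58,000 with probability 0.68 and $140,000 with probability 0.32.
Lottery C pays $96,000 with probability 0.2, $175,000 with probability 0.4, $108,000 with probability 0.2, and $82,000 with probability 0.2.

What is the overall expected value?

EV(A) = 0.2 × 101000 + 0.4 × 89000 + 0.4 × 30000 = 20200 + 35600 + 12000 = 67800
EV(B) = 0.68 × 58000 + 0.32 × 140000 = 39440 + 44800 = 84240
EV(C) = 0.2 × 96000 + 0.4 × 175000 + 0.2 × 108000 + 0.2 × 82000 = 19200 + 70000 + 21600 + 16400 = 127200
Overall = 0.5 × 67800 + 0.25 × 84240 + 0.25 × 127200 = 33900 + 21060 + 31800 = 86760

$86,760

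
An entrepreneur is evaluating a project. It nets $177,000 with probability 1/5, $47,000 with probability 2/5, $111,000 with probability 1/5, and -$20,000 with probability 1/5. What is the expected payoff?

EV = 1/5 × 177000 + 2/5 × 47000 + 1/5 × 111000 + 1/5 × (-20000) = 35400 + 18800 + 22200 − 4000 = 72400

$72,400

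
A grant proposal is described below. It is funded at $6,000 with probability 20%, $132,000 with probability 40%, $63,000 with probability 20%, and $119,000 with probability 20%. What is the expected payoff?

EV = 0.2 × 6000 + 0.4 × 132000 + 0.2 × 63000 + 0.2 × 119000 = 1200 + 52800 + 12600 + 23800 = 90400

$90,400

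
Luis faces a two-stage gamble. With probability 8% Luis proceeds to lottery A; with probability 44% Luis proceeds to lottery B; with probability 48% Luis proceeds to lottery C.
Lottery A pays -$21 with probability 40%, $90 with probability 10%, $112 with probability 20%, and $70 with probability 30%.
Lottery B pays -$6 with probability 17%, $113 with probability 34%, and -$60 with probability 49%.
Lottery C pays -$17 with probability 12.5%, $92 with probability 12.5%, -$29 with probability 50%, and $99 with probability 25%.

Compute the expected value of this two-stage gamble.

$16.46

EV(A) = 0.4 × (-21) + 0.1 × 90 + 0.2 × 112 + 0.3 × 70 = -8.4 + 9 + 22.4 + 21 = 44
EV(B) = 0.17 × (-6) + 0.34 × 113 + 0.49 × (-60) = -1.02 + 38.42 − 29.4 = 8
EV(C) = 0.125 × (-17) + 0.125 × 92 + 0.5 × (-29) + 0.25 × 99 = -2.125 + 11.5 − 14.5 + 24.75 = 19.625
Overall = 0.08 × 44 + 0.44 × 8 + 0.48 × 19.625 = 3.52 + 3.52 + 9.42 = 16.46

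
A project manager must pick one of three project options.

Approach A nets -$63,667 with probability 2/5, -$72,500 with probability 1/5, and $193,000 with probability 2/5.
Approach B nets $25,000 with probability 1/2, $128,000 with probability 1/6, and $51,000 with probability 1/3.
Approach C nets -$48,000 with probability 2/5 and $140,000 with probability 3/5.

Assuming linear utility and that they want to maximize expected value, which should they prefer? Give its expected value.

Approach A = 2/5 × (-63667) + 1/5 × (-72500) + 2/5 × 193000 = -25466.8 − 14500 + 77200 = 37233.2
Approach B = 1/2 × 25000 + 1/6 × 128000 + 1/3 × 51000 = 12500 + 21333.3333 + 17000 = 50833.3333
Approach C = 2/5 × (-48000) + 3/5 × 140000 = -19200 + 84000 = 64800

Approach C ($64,800)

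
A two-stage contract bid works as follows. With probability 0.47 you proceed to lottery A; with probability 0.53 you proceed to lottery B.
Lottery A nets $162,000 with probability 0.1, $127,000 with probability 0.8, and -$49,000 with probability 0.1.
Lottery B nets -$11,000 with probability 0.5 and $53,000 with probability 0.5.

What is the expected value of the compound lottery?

$64,193

EV(A) = 0.1 × 162000 + 0.8 × 127000 + 0.1 × (-49000) = 16200 + 101600 − 4900 = 112900
EV(B) = 0.5 × (-11000) + 0.5 × 53000 = -5500 + 26500 = 21000
Overall = 0.47 × 112900 + 0.53 × 21000 = 53063 + 11130 = 64193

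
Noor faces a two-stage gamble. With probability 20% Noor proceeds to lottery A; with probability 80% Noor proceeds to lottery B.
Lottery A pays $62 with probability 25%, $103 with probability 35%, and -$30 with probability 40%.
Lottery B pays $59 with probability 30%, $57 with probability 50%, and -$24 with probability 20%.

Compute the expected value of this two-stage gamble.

EV(A) = 0.25 × 62 + 0.35 × 103 + 0.4 × (-30) = 15.5 + 36.05 − 12 = 39.55
EV(B) = 0.3 × 59 + 0.5 × 57 + 0.2 × (-24) = 17.7 + 28.5 − 4.8 = 41.4
Overall = 0.2 × 39.55 + 0.8 × 41.4 = 7.91 + 33.12 = 41.03

$41.03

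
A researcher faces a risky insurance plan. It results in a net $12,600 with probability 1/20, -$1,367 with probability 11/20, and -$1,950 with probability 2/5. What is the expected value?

EV = 1/20 × 12600 + 11/20 × (-1367) + 2/5 × (-1950) = 630 − 751.85 − 780 = -901.85

-$901.85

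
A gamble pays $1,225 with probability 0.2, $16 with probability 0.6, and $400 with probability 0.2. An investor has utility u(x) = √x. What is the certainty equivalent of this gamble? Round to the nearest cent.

$179.56

E[u] = 0.2·√1225 + 0.6·√16 + 0.2·√400 = 0.2·35 + 0.6·4 + 0.2·20 = 13.4
CE = (13.4)² = 179.56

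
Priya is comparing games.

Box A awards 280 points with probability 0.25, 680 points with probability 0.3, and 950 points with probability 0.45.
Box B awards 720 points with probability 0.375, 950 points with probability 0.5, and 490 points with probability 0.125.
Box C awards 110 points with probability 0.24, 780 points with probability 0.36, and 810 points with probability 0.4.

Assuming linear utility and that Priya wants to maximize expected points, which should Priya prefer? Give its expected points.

Box B (806.25 points)

Box A = 0.25 × 280 + 0.3 × 680 + 0.45 × 950 = 70 + 204 + 427.5 = 701.5
Box B = 0.375 × 720 + 0.5 × 950 + 0.125 × 490 = 270 + 475 + 61.25 = 806.25
Box C = 0.24 × 110 + 0.36 × 780 + 0.4 × 810 = 26.4 + 280.8 + 324 = 631.2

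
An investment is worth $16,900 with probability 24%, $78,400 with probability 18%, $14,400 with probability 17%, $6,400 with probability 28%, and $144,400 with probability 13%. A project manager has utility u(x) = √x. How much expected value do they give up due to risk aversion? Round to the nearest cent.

E[u] = 0.24·√16900 + 0.18·√78400 + 0.17·√14400 + 0.28·√6400 + 0.13·√144400 = 0.24·130 + 0.18·280 + 0.17·120 + 0.28·80 + 0.13·380 = 173.8
CE = (173.8)² = 30206.44
Risk premium = EV − CE = 41180 − 30206.44 = 10973.56

$10,973.56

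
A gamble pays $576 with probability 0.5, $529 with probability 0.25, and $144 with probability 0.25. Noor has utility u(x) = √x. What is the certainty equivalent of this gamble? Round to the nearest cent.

$430.56

E[u] = 0.5·√576 + 0.25·√529 + 0.25·√144 = 0.5·24 + 0.25·23 + 0.25·12 = 20.75
CE = (20.75)² = 430.5625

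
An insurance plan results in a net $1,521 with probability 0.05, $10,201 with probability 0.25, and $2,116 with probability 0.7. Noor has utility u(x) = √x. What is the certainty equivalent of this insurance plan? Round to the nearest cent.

E[u] = 0.05·√1521 + 0.25·√10201 + 0.7·√2116 = 0.05·39 + 0.25·101 + 0.7·46 = 59.4
CE = (59.4)² = 3528.36

$3,528.36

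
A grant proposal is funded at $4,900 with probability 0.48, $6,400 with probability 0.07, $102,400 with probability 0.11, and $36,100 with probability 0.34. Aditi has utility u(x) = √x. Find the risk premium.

$7,017

E[u] = 0.48·√4900 + 0.07·√6400 + 0.11·√102400 + 0.34·√36100 = 0.48·70 + 0.07·80 + 0.11·320 + 0.34·190 = 139
CE = (139)² = 19321
Risk premium = EV − CE = 26338 − 19321 = 7017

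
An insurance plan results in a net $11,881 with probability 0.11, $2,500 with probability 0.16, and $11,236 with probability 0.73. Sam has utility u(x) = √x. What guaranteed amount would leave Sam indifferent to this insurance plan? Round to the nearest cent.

$9,480.92

E[u] = 0.11·√11881 + 0.16·√2500 + 0.73·√11236 = 0.11·109 + 0.16·50 + 0.73·106 = 97.37
CE = (97.37)² = 9480.9169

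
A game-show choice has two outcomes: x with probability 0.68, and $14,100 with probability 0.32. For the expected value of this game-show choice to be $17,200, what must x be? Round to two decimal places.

0.68·x + 0.32·14100 = 17200
0.68·x = 17200 − 4512 = 12688
x = 12688 / 0.68 = 18658.8235

x = $18,658.82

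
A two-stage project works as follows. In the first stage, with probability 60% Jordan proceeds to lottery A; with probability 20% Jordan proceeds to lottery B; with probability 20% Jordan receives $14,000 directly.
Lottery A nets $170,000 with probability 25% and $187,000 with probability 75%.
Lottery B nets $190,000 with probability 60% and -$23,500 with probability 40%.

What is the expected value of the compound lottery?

EV(A) = 0.25 × 170000 + 0.75 × 187000 = 42500 + 140250 = 182750
EV(B) = 0.6 × 190000 + 0.4 × (-23500) = 114000 − 9400 = 104600
Branch C: 14000 (certain)
Overall = 0.6 × 182750 + 0.2 × 104600 + 0.2 × 14000 = 109650 + 20920 + 2800 = 133370

$133,370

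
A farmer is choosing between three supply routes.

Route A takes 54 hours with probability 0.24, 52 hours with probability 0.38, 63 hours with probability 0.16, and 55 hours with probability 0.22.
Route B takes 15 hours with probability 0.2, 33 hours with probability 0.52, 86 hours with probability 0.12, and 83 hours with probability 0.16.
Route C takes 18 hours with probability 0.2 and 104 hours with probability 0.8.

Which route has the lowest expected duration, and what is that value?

Route B (43.76 hours)

Route A = 0.24 × 54 + 0.38 × 52 + 0.16 × 63 + 0.22 × 55 = 12.96 + 19.76 + 10.08 + 12.1 = 54.9
Route B = 0.2 × 15 + 0.52 × 33 + 0.12 × 86 + 0.16 × 83 = 3 + 17.16 + 10.32 + 13.28 = 43.76
Route C = 0.2 × 18 + 0.8 × 104 = 3.6 + 83.2 = 86.8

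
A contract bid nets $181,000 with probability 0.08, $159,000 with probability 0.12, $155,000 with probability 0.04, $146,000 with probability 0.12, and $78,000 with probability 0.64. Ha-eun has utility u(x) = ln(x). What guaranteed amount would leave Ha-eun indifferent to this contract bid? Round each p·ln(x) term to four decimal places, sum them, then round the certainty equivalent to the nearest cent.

$100,709.96

E[u] = 0.08·ln(181000) + 0.12·ln(159000) + 0.04·ln(155000) + 0.12·ln(146000) + 0.64·ln(78000) = 0.9685 + 1.4372 + 0.4780 + 1.4270 + 7.2093 = 11.5200
CE = e^11.5200 ≈ 100709.96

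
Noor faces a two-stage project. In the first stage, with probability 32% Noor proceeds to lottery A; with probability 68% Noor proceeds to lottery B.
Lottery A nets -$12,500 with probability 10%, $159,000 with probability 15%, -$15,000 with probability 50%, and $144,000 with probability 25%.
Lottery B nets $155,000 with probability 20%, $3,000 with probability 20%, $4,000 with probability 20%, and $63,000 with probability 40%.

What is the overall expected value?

$55,520

EV(A) = 0.1 × (-12500) + 0.15 × 159000 + 0.5 × (-15000) + 0.25 × 144000 = -1250 + 23850 − 7500 + 36000 = 51100
EV(B) = 0.2 × 155000 + 0.2 × 3000 + 0.2 × 4000 + 0.4 × 63000 = 31000 + 600 + 800 + 25200 = 57600
Overall = 0.32 × 51100 + 0.68 × 57600 = 16352 + 39168 = 55520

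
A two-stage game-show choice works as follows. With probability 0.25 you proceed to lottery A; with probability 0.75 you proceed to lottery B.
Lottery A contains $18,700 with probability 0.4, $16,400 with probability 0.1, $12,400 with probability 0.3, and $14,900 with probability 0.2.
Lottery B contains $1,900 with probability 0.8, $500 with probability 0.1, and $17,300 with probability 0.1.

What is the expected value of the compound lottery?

$6,430

EV(A) = 0.4 × 18700 + 0.1 × 16400 + 0.3 × 12400 + 0.2 × 14900 = 7480 + 1640 + 3720 + 2980 = 15820
EV(B) = 0.8 × 1900 + 0.1 × 500 + 0.1 × 17300 = 1520 + 50 + 1730 = 3300
Overall = 0.25 × 15820 + 0.75 × 3300 = 3955 + 2475 = 6430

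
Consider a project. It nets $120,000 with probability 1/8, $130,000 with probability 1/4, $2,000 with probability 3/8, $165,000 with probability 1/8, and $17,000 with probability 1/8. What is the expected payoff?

$71,000

EV = 1/8 × 120000 + 1/4 × 130000 + 3/8 × 2000 + 1/8 × 165000 + 1/8 × 17000 = 15000 + 32500 + 750 + 20625 + 2125 = 71000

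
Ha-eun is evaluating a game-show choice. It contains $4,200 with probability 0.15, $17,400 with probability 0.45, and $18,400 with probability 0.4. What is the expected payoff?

$15,820

EV = 0.15 × 4200 + 0.45 × 17400 + 0.4 × 18400 = 630 + 7830 + 7360 = 15820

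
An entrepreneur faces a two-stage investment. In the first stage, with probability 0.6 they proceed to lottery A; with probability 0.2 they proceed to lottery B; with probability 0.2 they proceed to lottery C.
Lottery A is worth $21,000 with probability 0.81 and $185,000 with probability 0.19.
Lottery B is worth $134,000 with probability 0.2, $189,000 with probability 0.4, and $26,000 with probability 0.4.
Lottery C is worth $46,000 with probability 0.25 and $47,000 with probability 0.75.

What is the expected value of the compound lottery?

$63,206

EV(A) = 0.81 × 21000 + 0.19 × 185000 = 17010 + 35150 = 52160
EV(B) = 0.2 × 134000 + 0.4 × 189000 + 0.4 × 26000 = 26800 + 75600 + 10400 = 112800
EV(C) = 0.25 × 46000 + 0.75 × 47000 = 11500 + 35250 = 46750
Overall = 0.6 × 52160 + 0.2 × 112800 + 0.2 × 46750 = 31296 + 22560 + 9350 = 63206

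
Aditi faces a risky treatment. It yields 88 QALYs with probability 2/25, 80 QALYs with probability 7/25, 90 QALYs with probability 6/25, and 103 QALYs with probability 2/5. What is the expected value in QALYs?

EV = 2/25 × 88 + 7/25 × 80 + 6/25 × 90 + 2/5 × 103 = 7.04 + 22.4 + 21.6 + 41.2 = 92.24

92.24 QALYs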